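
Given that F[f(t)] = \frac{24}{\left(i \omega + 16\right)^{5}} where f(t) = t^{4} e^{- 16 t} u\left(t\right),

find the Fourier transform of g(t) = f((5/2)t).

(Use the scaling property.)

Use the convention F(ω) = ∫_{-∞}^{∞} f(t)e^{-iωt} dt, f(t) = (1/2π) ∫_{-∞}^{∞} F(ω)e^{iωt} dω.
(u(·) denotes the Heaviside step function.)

F[g](ω) = \frac{1875}{2 \left(i \omega + 40\right)^{5}}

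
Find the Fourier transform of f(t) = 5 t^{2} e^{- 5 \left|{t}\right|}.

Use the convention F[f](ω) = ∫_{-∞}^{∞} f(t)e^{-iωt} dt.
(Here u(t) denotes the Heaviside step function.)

F(ω) = \frac{100 \left(25 - 3 \omega^{2}\right)}{\left(\omega^{2} + 25\right)^{3}}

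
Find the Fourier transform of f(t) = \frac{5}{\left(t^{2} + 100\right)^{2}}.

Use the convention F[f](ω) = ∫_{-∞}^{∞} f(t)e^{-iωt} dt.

F(ω) = \frac{\pi \left(10 \left|{\omega}\right| + 1\right) e^{- 10 \left|{\omega}\right|}}{400}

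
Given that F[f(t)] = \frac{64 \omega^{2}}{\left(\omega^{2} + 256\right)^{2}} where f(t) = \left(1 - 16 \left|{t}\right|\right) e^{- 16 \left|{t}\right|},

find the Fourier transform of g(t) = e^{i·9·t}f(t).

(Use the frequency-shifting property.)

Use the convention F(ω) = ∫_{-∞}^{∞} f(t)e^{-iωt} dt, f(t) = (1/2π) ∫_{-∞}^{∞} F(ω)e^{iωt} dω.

F[g](ω) = \frac{64 \left(\omega - 9\right)^{2}}{\left(\left(\omega - 9\right)^{2} + 256\right)^{2}}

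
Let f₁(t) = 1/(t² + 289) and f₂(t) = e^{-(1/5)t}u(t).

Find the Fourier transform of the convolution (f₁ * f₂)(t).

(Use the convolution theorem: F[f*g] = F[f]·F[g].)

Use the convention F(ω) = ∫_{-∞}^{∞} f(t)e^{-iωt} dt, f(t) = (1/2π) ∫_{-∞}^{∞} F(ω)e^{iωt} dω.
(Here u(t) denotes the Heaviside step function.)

F[f₁*f₂](ω) = \frac{5 \pi e^{- 17 \left|{\omega}\right|}}{17 \left(5 i \omega + 1\right)}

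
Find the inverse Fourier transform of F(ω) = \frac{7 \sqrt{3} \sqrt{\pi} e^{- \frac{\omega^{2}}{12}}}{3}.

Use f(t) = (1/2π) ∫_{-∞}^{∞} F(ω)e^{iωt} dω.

f(t) = 7 e^{- 3 t^{2}}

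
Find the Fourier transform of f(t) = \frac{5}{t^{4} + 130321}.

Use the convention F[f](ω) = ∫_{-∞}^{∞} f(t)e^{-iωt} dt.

F(ω) = \frac{5 \pi e^{- \frac{19 \sqrt{2} \left|{\omega}\right|}{2}} \sin{\left(\frac{19 \sqrt{2} \left|{\omega}\right|}{2} + \frac{\pi}{4} \right)}}{6859}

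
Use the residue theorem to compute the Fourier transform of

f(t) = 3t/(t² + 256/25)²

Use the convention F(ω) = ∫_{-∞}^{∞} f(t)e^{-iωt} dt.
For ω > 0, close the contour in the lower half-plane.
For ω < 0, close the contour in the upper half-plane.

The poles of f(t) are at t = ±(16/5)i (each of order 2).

Let g(z) = f(z)e^{-iωz}; for large |z| the factor e^{-iωz} decays in the lower half-plane when ω > 0 and in the upper half-plane when ω < 0.

Case ω > 0 (lower half-plane, clockwise contour ⇒ F(ω) = -2πi·ΣRes):
  Res_{z = - \frac{16 i}{5}} g(z) = \frac{15 \omega e^{- \frac{16 \omega}{5}}}{64} (pole of order 2)
  F(ω) = -2πi·ΣRes = - \frac{15 i \pi \omega e^{- \frac{16 \omega}{5}}}{32}

Case ω < 0 (upper half-plane, counterclockwise contour ⇒ F(ω) = +2πi·ΣRes):
  Res_{z = \frac{16 i}{5}} g(z) = - \frac{15 \omega e^{\frac{16 \omega}{5}}}{64} (pole of order 2)
  F(ω) = 2πi·ΣRes = - \frac{15 i \pi \omega e^{\frac{16 \omega}{5}}}{32}

Both cases combine into a single formula in |ω|:

F(ω) = - \frac{15 i \pi \omega e^{- \frac{16 \left|{\omega}\right|}{5}}}{32}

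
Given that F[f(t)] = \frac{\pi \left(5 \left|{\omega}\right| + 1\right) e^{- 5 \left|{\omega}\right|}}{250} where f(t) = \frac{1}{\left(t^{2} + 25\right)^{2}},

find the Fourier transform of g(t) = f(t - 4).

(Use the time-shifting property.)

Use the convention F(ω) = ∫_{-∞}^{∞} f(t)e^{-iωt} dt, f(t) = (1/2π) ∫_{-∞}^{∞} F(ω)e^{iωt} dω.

F[g](ω) = \frac{\pi \left(5 \left|{\omega}\right| + 1\right) e^{- 4 i \omega - 5 \left|{\omega}\right|}}{250}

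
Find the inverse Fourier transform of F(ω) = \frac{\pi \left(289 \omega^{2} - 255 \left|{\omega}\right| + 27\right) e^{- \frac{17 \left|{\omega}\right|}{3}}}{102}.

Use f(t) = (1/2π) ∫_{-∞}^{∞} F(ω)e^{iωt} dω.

f(t) = \frac{4 t^{4}}{\left(t^{2} + \frac{289}{9}\right)^{3}}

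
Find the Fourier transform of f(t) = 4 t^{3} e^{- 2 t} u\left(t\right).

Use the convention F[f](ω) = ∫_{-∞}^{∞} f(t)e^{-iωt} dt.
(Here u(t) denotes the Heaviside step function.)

F(ω) = \frac{24}{\left(i \omega + 2\right)^{4}}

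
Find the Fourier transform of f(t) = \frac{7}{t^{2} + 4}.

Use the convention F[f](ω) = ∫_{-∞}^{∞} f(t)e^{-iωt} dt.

F(ω) = \frac{7 \pi e^{- 2 \left|{\omega}\right|}}{2}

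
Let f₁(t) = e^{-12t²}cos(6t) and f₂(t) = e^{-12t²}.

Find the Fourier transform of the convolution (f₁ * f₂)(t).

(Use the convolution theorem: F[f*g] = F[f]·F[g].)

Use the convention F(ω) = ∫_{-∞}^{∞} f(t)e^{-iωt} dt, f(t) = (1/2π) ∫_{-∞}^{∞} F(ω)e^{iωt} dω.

F[f₁*f₂](ω) = \frac{\pi \left(e^{\frac{\omega}{2}} + 1\right) e^{- \frac{\omega^{2}}{24} - \frac{\omega}{4} - \frac{3}{4}}}{24}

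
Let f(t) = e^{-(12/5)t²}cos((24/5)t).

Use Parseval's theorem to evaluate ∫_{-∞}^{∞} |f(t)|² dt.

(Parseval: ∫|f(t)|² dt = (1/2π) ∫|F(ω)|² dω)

∫|f(t)|² dt = \frac{\sqrt{30} \sqrt{\pi} \left(1 + e^{\frac{24}{5}}\right)}{24 e^{\frac{24}{5}}}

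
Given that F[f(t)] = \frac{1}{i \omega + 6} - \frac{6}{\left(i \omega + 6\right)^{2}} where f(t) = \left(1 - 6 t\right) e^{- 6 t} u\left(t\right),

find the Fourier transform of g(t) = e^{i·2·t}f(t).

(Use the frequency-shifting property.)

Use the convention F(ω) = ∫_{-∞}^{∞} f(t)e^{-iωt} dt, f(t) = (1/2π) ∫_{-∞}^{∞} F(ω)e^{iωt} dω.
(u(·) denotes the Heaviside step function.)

F[g](ω) = \frac{i \left(2 - \omega\right)}{\omega^{2} - 4 \omega \left(1 + 3 i\right) - 32 + 24 i}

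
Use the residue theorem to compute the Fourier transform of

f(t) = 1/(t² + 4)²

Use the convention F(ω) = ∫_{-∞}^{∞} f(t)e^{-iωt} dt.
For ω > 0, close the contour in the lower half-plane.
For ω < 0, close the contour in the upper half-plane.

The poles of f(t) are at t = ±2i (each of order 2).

Let g(z) = f(z)e^{-iωz}; for large |z| the factor e^{-iωz} decays in the lower half-plane when ω > 0 and in the upper half-plane when ω < 0.

Case ω > 0 (lower half-plane, clockwise contour ⇒ F(ω) = -2πi·ΣRes):
  Res_{z = - 2 i} g(z) = \frac{i \left(2 \omega + 1\right) e^{- 2 \omega}}{32} (pole of order 2)
  F(ω) = -2πi·ΣRes = \frac{\pi \left(2 \omega + 1\right) e^{- 2 \omega}}{16}

Case ω < 0 (upper half-plane, counterclockwise contour ⇒ F(ω) = +2πi·ΣRes):
  Res_{z = 2 i} g(z) = \frac{i \left(2 \omega - 1\right) e^{2 \omega}}{32} (pole of order 2)
  F(ω) = 2πi·ΣRes = \frac{\pi \left(1 - 2 \omega\right) e^{2 \omega}}{16}

Both cases combine into a single formula in |ω|:

F(ω) = \frac{\pi \left(2 \left|{\omega}\right| + 1\right) e^{- 2 \left|{\omega}\right|}}{16}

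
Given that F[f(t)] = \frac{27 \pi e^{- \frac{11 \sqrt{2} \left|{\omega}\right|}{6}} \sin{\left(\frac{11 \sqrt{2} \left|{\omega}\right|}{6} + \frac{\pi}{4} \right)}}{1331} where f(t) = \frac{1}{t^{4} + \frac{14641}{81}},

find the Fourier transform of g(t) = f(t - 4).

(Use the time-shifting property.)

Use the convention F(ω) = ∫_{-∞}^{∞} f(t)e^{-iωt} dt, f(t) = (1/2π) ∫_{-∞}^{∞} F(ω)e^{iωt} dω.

F[g](ω) = \frac{27 \pi e^{- 4 i \omega - \frac{11 \sqrt{2} \left|{\omega}\right|}{6}} \sin{\left(\frac{11 \sqrt{2} \left|{\omega}\right|}{6} + \frac{\pi}{4} \right)}}{1331}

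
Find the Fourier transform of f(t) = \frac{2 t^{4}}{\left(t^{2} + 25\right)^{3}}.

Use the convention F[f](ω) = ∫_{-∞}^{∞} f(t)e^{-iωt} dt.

F(ω) = \frac{\pi \left(25 \omega^{2} - 25 \left|{\omega}\right| + 3\right) e^{- 5 \left|{\omega}\right|}}{20}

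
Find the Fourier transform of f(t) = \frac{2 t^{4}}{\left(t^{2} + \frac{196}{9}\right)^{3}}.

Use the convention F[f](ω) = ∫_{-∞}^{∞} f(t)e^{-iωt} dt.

F(ω) = \frac{\pi \left(196 \omega^{2} - 210 \left|{\omega}\right| + 27\right) e^{- \frac{14 \left|{\omega}\right|}{3}}}{168}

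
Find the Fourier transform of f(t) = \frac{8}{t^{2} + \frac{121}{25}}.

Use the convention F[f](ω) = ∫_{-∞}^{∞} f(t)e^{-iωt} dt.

F(ω) = \frac{40 \pi e^{- \frac{11 \left|{\omega}\right|}{5}}}{11}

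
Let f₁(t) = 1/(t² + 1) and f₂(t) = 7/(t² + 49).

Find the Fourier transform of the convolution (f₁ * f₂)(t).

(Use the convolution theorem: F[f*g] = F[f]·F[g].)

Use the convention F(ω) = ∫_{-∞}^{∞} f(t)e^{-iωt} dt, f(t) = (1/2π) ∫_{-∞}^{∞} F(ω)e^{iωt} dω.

F[f₁*f₂](ω) = \pi^{2} e^{- 8 \left|{\omega}\right|}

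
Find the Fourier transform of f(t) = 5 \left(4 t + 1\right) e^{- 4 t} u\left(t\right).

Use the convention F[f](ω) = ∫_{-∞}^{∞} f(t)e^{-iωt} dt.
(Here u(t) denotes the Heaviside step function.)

F(ω) = \frac{5 \left(- i \omega - 8\right)}{\omega^{2} - 8 i \omega - 16}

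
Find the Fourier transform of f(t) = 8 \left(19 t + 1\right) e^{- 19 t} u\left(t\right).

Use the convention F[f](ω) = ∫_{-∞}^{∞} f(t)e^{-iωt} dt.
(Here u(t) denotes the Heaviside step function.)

F(ω) = \frac{8 \left(- i \omega - 38\right)}{\omega^{2} - 38 i \omega - 361}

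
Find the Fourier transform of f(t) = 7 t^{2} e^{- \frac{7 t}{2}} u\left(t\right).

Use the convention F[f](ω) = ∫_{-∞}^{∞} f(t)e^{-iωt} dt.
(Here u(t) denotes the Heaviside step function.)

F(ω) = \frac{112}{\left(2 i \omega + 7\right)^{3}}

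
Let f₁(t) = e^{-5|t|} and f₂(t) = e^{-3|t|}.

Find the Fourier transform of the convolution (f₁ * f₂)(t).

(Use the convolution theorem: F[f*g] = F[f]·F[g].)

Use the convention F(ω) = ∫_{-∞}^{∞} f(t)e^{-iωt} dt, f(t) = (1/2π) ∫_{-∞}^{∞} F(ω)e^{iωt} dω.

F[f₁*f₂](ω) = \frac{60}{\left(\omega^{2} + 9\right) \left(\omega^{2} + 25\right)}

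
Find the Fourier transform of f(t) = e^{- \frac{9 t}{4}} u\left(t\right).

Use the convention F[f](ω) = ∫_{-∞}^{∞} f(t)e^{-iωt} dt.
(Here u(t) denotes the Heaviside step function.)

F(ω) = \frac{4}{4 i \omega + 9}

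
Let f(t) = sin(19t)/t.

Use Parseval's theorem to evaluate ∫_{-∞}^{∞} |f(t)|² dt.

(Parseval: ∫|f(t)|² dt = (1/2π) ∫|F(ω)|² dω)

∫|f(t)|² dt = 19 \pi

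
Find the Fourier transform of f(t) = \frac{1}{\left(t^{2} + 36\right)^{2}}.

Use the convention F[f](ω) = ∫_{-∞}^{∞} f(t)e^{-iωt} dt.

F(ω) = \frac{\pi \left(6 \left|{\omega}\right| + 1\right) e^{- 6 \left|{\omega}\right|}}{432}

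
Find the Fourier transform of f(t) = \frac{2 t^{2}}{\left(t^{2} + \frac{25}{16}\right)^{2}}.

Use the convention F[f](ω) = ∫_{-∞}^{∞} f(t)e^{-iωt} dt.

F(ω) = \frac{\pi \left(4 - 5 \left|{\omega}\right|\right) e^{- \frac{5 \left|{\omega}\right|}{4}}}{5}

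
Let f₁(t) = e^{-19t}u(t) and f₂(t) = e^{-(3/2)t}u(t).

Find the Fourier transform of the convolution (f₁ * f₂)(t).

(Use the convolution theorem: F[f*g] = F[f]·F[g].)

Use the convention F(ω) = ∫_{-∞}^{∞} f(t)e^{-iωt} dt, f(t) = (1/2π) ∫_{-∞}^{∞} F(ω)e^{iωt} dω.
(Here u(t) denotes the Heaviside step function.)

F[f₁*f₂](ω) = \frac{2}{\left(i \omega + 19\right) \left(2 i \omega + 3\right)}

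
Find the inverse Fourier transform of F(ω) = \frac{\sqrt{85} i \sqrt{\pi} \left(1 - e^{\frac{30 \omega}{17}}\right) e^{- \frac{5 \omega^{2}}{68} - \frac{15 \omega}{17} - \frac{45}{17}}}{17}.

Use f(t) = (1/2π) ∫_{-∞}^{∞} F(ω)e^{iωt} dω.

f(t) = 2 e^{- \frac{17 t^{2}}{5}} \sin{\left(6 t \right)}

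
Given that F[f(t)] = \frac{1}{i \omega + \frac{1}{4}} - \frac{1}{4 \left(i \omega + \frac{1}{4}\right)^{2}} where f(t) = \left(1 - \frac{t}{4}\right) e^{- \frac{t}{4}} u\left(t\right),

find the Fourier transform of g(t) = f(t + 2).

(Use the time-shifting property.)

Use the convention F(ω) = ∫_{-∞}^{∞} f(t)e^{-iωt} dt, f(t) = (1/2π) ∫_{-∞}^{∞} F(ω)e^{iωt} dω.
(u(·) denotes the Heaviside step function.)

F[g](ω) = \frac{16 i \omega e^{2 i \omega}}{- 16 \omega^{2} + 8 i \omega + 1}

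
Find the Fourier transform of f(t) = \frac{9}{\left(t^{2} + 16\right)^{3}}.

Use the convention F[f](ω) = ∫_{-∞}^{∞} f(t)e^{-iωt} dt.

F(ω) = \frac{9 \pi \left(16 \omega^{2} + 12 \left|{\omega}\right| + 3\right) e^{- 4 \left|{\omega}\right|}}{8192}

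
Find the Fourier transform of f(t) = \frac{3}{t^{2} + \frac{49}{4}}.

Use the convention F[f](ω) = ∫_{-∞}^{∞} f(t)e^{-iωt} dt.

F(ω) = \frac{6 \pi e^{- \frac{7 \left|{\omega}\right|}{2}}}{7}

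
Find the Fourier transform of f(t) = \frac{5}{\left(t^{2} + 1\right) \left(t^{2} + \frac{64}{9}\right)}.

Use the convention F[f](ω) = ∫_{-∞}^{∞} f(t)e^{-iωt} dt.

F(ω) = \frac{9 \pi e^{- \left|{\omega}\right|}}{11} - \frac{27 \pi e^{- \frac{8 \left|{\omega}\right|}{3}}}{88}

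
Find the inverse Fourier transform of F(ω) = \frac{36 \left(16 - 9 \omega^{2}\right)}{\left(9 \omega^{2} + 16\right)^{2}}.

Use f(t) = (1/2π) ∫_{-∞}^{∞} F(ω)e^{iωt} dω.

f(t) = 2 e^{- \frac{4 \left|{t}\right|}{3}} \left|{t}\right|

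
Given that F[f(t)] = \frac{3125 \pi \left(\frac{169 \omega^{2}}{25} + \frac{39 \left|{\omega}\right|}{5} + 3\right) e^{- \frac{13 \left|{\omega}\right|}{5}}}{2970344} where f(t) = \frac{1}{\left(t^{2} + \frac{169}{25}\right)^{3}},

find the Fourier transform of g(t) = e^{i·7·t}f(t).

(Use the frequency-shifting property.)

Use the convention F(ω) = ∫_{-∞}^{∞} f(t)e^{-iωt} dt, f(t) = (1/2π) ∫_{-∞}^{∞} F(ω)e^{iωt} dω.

F[g](ω) = \frac{125 \pi \left(169 \left(\omega - 7\right)^{2} + 195 \left|{\omega - 7}\right| + 75\right) e^{- \frac{13 \left|{\omega - 7}\right|}{5}}}{2970344}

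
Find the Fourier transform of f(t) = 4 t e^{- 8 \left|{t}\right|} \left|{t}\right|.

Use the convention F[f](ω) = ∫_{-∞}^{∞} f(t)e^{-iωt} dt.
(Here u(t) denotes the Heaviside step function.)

F(ω) = \frac{16 i \omega \left(\omega^{2} - 192\right)}{\left(\omega^{2} + 64\right)^{3}}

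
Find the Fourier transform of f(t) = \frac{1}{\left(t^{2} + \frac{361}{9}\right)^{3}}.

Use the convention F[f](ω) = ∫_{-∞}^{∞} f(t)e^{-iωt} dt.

F(ω) = \frac{27 \pi \left(361 \omega^{2} + 171 \left|{\omega}\right| + 27\right) e^{- \frac{19 \left|{\omega}\right|}{3}}}{19808792}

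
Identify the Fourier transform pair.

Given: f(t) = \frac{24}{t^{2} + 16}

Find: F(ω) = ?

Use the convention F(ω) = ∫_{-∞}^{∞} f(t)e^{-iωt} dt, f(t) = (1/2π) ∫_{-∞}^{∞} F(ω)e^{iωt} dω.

F(ω) = 6 \pi e^{- 4 \left|{\omega}\right|}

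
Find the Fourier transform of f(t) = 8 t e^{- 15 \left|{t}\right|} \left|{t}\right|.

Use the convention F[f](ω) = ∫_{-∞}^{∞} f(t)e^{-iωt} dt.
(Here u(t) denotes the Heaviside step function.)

F(ω) = \frac{32 i \omega \left(\omega^{2} - 675\right)}{\left(\omega^{2} + 225\right)^{3}}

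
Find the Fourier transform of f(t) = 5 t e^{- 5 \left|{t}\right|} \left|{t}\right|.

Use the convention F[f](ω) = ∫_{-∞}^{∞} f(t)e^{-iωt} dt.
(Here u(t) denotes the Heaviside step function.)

F(ω) = \frac{20 i \omega \left(\omega^{2} - 75\right)}{\left(\omega^{2} + 25\right)^{3}}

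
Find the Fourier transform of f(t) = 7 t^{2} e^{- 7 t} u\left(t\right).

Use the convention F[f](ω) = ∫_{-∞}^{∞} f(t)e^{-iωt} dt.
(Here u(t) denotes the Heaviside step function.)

F(ω) = \frac{14}{\left(i \omega + 7\right)^{3}}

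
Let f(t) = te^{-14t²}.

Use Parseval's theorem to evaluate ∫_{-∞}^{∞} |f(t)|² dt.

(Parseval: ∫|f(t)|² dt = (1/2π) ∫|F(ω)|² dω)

∫|f(t)|² dt = \frac{\sqrt{7} \sqrt{\pi}}{784}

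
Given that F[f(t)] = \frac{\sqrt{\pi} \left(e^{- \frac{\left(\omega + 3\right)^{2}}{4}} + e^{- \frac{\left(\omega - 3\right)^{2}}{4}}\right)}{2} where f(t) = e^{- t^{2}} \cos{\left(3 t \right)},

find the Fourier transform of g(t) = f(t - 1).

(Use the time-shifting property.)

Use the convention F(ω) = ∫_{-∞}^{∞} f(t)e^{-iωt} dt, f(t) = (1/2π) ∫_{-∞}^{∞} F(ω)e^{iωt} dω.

F[g](ω) = \frac{\sqrt{\pi} \left(e^{3 \omega} + 1\right) e^{- \frac{\omega^{2}}{4} - \frac{3 \omega}{2} - i \omega - \frac{9}{4}}}{2}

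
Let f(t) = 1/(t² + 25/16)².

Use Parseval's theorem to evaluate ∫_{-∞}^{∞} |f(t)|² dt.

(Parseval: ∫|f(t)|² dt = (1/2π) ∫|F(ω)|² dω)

∫|f(t)|² dt = \frac{1024 \pi}{15625}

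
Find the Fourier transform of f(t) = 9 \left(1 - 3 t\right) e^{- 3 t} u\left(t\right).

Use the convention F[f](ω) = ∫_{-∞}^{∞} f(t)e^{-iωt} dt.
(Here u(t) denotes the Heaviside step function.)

F(ω) = \frac{9 i \omega}{- \omega^{2} + 6 i \omega + 9}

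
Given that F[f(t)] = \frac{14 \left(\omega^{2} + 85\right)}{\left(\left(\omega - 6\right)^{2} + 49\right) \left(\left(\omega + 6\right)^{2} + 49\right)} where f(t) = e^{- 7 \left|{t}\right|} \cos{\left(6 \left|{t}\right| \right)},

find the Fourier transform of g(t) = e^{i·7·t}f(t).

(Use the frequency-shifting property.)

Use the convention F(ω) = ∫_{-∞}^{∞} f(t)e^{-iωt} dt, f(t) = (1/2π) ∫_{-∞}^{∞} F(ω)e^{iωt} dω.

F[g](ω) = \frac{14 \left(\left(\omega - 7\right)^{2} + 85\right)}{\left(\left(\omega - 13\right)^{2} + 49\right) \left(\left(\omega - 1\right)^{2} + 49\right)}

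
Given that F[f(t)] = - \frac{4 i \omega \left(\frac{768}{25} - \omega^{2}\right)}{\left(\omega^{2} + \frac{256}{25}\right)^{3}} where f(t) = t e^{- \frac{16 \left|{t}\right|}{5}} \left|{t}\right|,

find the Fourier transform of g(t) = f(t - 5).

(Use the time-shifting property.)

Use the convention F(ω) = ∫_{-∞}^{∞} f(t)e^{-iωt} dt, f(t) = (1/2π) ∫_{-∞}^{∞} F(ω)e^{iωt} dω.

F[g](ω) = \frac{2500 i \omega \left(25 \omega^{2} - 768\right) e^{- 5 i \omega}}{\left(25 \omega^{2} + 256\right)^{3}}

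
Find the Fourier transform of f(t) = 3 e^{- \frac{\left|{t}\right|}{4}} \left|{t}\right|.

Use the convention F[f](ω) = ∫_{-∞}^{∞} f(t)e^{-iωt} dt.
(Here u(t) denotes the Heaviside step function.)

F(ω) = \frac{96 \left(1 - 16 \omega^{2}\right)}{\left(16 \omega^{2} + 1\right)^{2}}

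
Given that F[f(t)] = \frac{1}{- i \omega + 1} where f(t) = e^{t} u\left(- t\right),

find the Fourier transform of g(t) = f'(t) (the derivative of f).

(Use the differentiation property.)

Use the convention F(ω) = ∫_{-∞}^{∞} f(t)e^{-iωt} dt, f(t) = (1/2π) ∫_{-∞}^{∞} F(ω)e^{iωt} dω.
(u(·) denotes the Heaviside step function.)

F[g](ω) = - \frac{\omega}{\omega + i}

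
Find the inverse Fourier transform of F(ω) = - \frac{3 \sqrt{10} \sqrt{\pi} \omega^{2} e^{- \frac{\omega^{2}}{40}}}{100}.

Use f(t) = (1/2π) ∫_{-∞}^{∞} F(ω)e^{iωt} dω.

f(t) = 3 \left(40 t^{2} - 2\right) e^{- 10 t^{2}}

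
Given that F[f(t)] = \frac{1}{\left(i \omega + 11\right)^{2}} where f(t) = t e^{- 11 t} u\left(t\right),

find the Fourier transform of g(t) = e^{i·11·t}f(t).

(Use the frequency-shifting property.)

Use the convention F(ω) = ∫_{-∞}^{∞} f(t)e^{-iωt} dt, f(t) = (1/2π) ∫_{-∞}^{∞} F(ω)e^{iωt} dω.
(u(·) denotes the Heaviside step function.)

F[g](ω) = \frac{1}{\left(i \left(\omega - 11\right) + 11\right)^{2}}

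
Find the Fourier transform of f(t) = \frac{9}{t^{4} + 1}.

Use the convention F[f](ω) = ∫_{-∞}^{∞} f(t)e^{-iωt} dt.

F(ω) = 9 \pi e^{- \frac{\sqrt{2} \left|{\omega}\right|}{2}} \sin{\left(\frac{\sqrt{2} \left|{\omega}\right|}{2} + \frac{\pi}{4} \right)}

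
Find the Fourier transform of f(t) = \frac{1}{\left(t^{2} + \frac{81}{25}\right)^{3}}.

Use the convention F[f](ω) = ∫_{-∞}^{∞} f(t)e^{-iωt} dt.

F(ω) = \frac{125 \pi \left(27 \omega^{2} + 45 \left|{\omega}\right| + 25\right) e^{- \frac{9 \left|{\omega}\right|}{5}}}{157464}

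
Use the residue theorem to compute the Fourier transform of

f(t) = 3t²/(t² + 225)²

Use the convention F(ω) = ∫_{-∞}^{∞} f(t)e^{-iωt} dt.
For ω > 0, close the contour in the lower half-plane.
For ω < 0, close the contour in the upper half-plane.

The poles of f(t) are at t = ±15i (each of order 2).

Let g(z) = f(z)e^{-iωz}; for large |z| the factor e^{-iωz} decays in the lower half-plane when ω > 0 and in the upper half-plane when ω < 0.

Case ω > 0 (lower half-plane, clockwise contour ⇒ F(ω) = -2πi·ΣRes):
  Res_{z = - 15 i} g(z) = \frac{i \left(1 - 15 \omega\right) e^{- 15 \omega}}{20} (pole of order 2)
  F(ω) = -2πi·ΣRes = \frac{\pi \left(1 - 15 \omega\right) e^{- 15 \omega}}{10}

Case ω < 0 (upper half-plane, counterclockwise contour ⇒ F(ω) = +2πi·ΣRes):
  Res_{z = 15 i} g(z) = \frac{i \left(- 15 \omega - 1\right) e^{15 \omega}}{20} (pole of order 2)
  F(ω) = 2πi·ΣRes = \frac{\pi \left(15 \omega + 1\right) e^{15 \omega}}{10}

Both cases combine into a single formula in |ω|:

F(ω) = \frac{\pi \left(1 - 15 \left|{\omega}\right|\right) e^{- 15 \left|{\omega}\right|}}{10}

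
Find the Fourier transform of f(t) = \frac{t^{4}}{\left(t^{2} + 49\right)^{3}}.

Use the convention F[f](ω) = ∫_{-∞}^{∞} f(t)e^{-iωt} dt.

F(ω) = \frac{\pi \left(49 \omega^{2} - 35 \left|{\omega}\right| + 3\right) e^{- 7 \left|{\omega}\right|}}{56}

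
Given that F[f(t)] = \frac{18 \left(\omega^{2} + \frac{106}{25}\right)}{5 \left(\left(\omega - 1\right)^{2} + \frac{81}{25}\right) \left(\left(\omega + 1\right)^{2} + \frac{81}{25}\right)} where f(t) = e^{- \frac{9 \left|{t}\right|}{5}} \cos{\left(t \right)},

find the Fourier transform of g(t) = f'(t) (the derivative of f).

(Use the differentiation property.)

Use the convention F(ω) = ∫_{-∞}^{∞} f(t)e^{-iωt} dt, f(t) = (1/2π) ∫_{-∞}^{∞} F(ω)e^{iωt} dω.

F[g](ω) = \frac{90 i \omega \left(25 \omega^{2} + 106\right)}{625 \omega^{4} + 2800 \omega^{2} + 11236}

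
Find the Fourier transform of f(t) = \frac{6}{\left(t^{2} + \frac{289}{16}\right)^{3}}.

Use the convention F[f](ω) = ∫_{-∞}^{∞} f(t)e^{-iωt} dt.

F(ω) = \frac{48 \pi \left(289 \omega^{2} + 204 \left|{\omega}\right| + 48\right) e^{- \frac{17 \left|{\omega}\right|}{4}}}{1419857}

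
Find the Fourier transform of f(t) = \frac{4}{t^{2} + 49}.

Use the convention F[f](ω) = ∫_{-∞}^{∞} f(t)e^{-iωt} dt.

F(ω) = \frac{4 \pi e^{- 7 \left|{\omega}\right|}}{7}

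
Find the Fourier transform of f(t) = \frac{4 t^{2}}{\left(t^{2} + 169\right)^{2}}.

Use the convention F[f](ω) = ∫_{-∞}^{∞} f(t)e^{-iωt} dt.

F(ω) = \frac{2 \pi \left(1 - 13 \left|{\omega}\right|\right) e^{- 13 \left|{\omega}\right|}}{13}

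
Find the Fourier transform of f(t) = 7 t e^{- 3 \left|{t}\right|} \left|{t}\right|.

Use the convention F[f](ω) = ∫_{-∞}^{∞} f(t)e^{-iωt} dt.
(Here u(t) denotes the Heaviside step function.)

F(ω) = \frac{28 i \omega \left(\omega^{2} - 27\right)}{\left(\omega^{2} + 9\right)^{3}}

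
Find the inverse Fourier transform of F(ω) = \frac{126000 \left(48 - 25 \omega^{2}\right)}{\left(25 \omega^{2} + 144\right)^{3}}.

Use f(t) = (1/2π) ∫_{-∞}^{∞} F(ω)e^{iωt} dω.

f(t) = 7 t^{2} e^{- \frac{12 \left|{t}\right|}{5}}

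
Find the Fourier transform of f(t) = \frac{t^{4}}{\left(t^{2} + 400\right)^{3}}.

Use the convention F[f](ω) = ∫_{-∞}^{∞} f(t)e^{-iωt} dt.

F(ω) = \frac{\pi \left(400 \omega^{2} - 100 \left|{\omega}\right| + 3\right) e^{- 20 \left|{\omega}\right|}}{160}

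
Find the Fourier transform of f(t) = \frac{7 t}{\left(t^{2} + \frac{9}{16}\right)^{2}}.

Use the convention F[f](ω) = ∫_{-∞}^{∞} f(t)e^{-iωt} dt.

F(ω) = - \frac{14 i \pi \omega e^{- \frac{3 \left|{\omega}\right|}{4}}}{3}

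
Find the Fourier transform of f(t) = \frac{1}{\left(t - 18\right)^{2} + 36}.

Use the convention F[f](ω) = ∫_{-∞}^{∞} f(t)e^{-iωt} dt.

F(ω) = \frac{\pi e^{- 18 i \omega - 6 \left|{\omega}\right|}}{6}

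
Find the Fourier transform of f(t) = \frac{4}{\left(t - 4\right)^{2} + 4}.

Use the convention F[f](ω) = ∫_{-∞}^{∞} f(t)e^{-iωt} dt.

F(ω) = 2 \pi e^{- 4 i \omega - 2 \left|{\omega}\right|}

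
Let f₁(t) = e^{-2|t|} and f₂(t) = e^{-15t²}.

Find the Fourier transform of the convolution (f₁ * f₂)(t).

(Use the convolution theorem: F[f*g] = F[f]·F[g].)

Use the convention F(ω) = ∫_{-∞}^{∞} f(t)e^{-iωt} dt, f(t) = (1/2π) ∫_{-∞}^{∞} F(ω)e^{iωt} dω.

F[f₁*f₂](ω) = \frac{4 \sqrt{15} \sqrt{\pi} e^{- \frac{\omega^{2}}{60}}}{15 \left(\omega^{2} + 4\right)}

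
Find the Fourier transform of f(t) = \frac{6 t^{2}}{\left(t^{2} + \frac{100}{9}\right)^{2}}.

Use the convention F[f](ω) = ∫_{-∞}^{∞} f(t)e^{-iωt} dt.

F(ω) = \frac{3 \pi \left(3 - 10 \left|{\omega}\right|\right) e^{- \frac{10 \left|{\omega}\right|}{3}}}{10}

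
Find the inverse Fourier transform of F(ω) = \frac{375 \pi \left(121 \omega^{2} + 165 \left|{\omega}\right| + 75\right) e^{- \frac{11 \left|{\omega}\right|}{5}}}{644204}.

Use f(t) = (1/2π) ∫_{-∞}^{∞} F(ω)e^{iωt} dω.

f(t) = \frac{6}{\left(t^{2} + \frac{121}{25}\right)^{3}}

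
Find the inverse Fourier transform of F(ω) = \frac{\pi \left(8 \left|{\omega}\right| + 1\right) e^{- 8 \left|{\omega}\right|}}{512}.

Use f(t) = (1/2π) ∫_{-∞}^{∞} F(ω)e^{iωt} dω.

f(t) = \frac{2}{\left(t^{2} + 64\right)^{2}}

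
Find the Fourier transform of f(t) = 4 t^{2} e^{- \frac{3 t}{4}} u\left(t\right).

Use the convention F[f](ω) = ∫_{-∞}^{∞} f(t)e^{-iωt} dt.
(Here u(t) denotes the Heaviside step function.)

F(ω) = \frac{512}{\left(4 i \omega + 3\right)^{3}}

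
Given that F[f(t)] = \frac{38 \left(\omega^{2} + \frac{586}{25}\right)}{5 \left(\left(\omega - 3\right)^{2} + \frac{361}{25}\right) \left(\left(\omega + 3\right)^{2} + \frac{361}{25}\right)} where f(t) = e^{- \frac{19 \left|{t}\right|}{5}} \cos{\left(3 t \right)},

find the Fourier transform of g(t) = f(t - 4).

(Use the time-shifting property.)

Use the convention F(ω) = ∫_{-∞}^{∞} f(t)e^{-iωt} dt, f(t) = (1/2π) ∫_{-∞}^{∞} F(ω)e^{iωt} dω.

F[g](ω) = \frac{190 \left(25 \omega^{2} + 586\right) e^{- 4 i \omega}}{625 \omega^{4} + 6800 \omega^{2} + 343396}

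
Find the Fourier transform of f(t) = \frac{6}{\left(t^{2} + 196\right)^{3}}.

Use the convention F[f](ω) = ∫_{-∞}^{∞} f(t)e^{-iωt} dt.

F(ω) = \frac{3 \pi \left(196 \omega^{2} + 42 \left|{\omega}\right| + 3\right) e^{- 14 \left|{\omega}\right|}}{2151296}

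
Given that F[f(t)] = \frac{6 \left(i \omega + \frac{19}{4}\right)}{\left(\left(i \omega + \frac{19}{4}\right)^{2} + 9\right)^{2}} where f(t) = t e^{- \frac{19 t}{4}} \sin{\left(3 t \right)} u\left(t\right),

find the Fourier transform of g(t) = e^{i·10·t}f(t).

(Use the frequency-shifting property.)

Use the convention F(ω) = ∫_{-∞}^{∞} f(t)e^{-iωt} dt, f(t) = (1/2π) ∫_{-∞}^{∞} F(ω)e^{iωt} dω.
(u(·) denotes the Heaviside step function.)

F[g](ω) = \frac{384 \left(4 i \left(\omega - 10\right) + 19\right)}{\left(\left(4 i \left(\omega - 10\right) + 19\right)^{2} + 144\right)^{2}}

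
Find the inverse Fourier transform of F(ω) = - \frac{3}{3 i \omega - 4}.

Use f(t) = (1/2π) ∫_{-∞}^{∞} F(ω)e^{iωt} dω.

f(t) = e^{\frac{4 t}{3}} u\left(- t\right)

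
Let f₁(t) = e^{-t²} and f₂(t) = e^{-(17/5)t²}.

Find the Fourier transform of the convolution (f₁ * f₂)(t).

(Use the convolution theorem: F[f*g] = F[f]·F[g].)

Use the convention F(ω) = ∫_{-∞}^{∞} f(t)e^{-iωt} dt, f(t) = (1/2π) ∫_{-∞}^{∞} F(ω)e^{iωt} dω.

F[f₁*f₂](ω) = \frac{\sqrt{85} \pi e^{- \frac{11 \omega^{2}}{34}}}{17}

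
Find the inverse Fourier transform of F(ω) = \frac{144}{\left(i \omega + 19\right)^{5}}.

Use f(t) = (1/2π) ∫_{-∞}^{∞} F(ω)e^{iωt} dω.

f(t) = 6 t^{4} e^{- 19 t} u\left(t\right)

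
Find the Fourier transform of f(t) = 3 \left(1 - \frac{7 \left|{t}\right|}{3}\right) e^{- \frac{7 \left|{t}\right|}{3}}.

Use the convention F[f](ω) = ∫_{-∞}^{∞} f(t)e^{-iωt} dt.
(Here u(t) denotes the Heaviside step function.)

F(ω) = \frac{2268 \omega^{2}}{\left(9 \omega^{2} + 49\right)^{2}}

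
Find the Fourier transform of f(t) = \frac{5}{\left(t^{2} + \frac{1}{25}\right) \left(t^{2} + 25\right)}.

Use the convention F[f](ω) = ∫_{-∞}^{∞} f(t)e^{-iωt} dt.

F(ω) = - \frac{25 \pi e^{- 5 \left|{\omega}\right|}}{624} + \frac{625 \pi e^{- \frac{\left|{\omega}\right|}{5}}}{624}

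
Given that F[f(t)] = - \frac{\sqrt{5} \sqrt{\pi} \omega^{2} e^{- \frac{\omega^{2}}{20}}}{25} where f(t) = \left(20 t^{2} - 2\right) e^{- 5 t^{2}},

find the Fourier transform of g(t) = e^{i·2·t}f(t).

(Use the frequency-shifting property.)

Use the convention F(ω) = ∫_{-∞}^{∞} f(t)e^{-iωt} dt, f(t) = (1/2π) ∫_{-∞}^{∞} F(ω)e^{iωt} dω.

F[g](ω) = - \frac{\sqrt{5} \sqrt{\pi} \left(\omega - 2\right)^{2} e^{- \frac{\left(\omega - 2\right)^{2}}{20}}}{25}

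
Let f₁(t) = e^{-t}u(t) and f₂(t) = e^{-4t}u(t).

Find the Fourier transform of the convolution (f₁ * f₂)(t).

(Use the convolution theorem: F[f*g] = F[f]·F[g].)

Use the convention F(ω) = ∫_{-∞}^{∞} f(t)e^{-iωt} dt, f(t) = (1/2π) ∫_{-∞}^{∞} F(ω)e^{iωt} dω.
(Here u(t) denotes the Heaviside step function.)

F[f₁*f₂](ω) = \frac{1}{\left(i \omega + 1\right) \left(i \omega + 4\right)}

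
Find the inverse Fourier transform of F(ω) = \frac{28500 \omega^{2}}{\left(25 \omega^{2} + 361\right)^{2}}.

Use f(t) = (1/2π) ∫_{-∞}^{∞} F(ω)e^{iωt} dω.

f(t) = 3 \left(1 - \frac{19 \left|{t}\right|}{5}\right) e^{- \frac{19 \left|{t}\right|}{5}}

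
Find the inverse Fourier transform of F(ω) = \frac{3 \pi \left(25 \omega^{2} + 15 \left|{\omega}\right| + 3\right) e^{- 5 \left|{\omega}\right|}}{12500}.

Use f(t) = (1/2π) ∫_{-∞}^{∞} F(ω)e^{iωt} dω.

f(t) = \frac{6}{\left(t^{2} + 25\right)^{3}}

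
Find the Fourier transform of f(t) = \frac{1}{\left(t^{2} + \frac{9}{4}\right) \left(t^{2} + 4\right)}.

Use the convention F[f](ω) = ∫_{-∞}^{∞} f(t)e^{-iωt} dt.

F(ω) = - \frac{2 \pi e^{- 2 \left|{\omega}\right|}}{7} + \frac{8 \pi e^{- \frac{3 \left|{\omega}\right|}{2}}}{21}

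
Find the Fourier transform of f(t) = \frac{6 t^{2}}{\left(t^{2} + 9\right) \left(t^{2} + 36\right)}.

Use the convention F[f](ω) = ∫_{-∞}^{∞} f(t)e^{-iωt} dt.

F(ω) = \frac{2 \pi \left(2 - e^{3 \left|{\omega}\right|}\right) e^{- 6 \left|{\omega}\right|}}{3}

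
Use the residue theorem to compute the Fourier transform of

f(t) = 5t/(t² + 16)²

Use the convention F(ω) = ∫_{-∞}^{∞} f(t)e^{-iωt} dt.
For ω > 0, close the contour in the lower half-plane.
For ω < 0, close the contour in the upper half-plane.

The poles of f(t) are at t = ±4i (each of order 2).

Let g(z) = f(z)e^{-iωz}; for large |z| the factor e^{-iωz} decays in the lower half-plane when ω > 0 and in the upper half-plane when ω < 0.

Case ω > 0 (lower half-plane, clockwise contour ⇒ F(ω) = -2πi·ΣRes):
  Res_{z = - 4 i} g(z) = \frac{5 \omega e^{- 4 \omega}}{16} (pole of order 2)
  F(ω) = -2πi·ΣRes = - \frac{5 i \pi \omega e^{- 4 \omega}}{8}

Case ω < 0 (upper half-plane, counterclockwise contour ⇒ F(ω) = +2πi·ΣRes):
  Res_{z = 4 i} g(z) = - \frac{5 \omega e^{4 \omega}}{16} (pole of order 2)
  F(ω) = 2πi·ΣRes = - \frac{5 i \pi \omega e^{4 \omega}}{8}

Both cases combine into a single formula in |ω|:

F(ω) = - \frac{5 i \pi \omega e^{- 4 \left|{\omega}\right|}}{8}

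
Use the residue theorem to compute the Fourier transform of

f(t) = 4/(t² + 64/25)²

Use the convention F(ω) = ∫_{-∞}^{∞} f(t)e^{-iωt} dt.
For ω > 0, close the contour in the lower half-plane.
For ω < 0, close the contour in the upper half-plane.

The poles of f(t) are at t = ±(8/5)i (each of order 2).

Let g(z) = f(z)e^{-iωz}; for large |z| the factor e^{-iωz} decays in the lower half-plane when ω > 0 and in the upper half-plane when ω < 0.

Case ω > 0 (lower half-plane, clockwise contour ⇒ F(ω) = -2πi·ΣRes):
  Res_{z = - \frac{8 i}{5}} g(z) = \frac{25 i \left(8 \omega + 5\right) e^{- \frac{8 \omega}{5}}}{512} (pole of order 2)
  F(ω) = -2πi·ΣRes = \frac{25 \pi \left(8 \omega + 5\right) e^{- \frac{8 \omega}{5}}}{256}

Case ω < 0 (upper half-plane, counterclockwise contour ⇒ F(ω) = +2πi·ΣRes):
  Res_{z = \frac{8 i}{5}} g(z) = \frac{25 i \left(8 \omega - 5\right) e^{\frac{8 \omega}{5}}}{512} (pole of order 2)
  F(ω) = 2πi·ΣRes = \frac{25 \pi \left(5 - 8 \omega\right) e^{\frac{8 \omega}{5}}}{256}

Both cases combine into a single formula in |ω|:

F(ω) = \frac{25 \pi \left(8 \left|{\omega}\right| + 5\right) e^{- \frac{8 \left|{\omega}\right|}{5}}}{256}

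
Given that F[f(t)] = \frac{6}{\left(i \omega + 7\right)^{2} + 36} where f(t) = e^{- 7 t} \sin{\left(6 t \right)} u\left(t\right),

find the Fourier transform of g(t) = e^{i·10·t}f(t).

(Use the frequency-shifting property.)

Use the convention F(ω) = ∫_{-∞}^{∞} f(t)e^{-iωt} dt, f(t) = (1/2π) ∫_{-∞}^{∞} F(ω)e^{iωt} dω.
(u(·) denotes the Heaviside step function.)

F[g](ω) = \frac{6}{\left(i \left(\omega - 10\right) + 7\right)^{2} + 36}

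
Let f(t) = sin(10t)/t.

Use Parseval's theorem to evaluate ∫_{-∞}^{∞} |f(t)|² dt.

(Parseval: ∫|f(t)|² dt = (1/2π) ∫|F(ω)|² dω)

∫|f(t)|² dt = 10 \pi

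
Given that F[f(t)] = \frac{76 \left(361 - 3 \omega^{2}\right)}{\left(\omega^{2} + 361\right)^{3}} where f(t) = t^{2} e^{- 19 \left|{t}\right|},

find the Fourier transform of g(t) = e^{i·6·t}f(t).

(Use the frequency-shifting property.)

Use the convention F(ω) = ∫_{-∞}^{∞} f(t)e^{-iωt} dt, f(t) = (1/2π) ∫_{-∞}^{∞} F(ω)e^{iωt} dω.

F[g](ω) = \frac{76 \left(361 - 3 \left(\omega - 6\right)^{2}\right)}{\left(\left(\omega - 6\right)^{2} + 361\right)^{3}}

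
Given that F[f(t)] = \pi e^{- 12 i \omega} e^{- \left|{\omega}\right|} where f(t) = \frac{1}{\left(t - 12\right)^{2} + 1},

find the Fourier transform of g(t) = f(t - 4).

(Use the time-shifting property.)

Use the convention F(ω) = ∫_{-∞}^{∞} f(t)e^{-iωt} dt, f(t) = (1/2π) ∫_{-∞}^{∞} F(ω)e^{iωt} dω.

F[g](ω) = \pi e^{- 16 i \omega - \left|{\omega}\right|}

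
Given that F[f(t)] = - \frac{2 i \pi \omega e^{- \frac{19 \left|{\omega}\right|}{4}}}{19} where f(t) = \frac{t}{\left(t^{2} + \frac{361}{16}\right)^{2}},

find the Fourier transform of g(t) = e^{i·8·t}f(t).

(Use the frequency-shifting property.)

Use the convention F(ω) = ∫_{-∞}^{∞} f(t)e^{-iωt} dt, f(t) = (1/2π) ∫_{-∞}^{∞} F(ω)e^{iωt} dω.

F[g](ω) = \frac{2 i \pi \left(8 - \omega\right) e^{- \frac{19 \left|{\omega - 8}\right|}{4}}}{19}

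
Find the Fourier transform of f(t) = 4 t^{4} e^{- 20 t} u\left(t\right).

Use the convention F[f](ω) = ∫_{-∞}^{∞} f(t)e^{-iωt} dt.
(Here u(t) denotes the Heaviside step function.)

F(ω) = \frac{96}{\left(i \omega + 20\right)^{5}}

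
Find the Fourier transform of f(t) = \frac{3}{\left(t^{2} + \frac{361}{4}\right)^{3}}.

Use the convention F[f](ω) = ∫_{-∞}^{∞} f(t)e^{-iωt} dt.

F(ω) = \frac{3 \pi \left(361 \omega^{2} + 114 \left|{\omega}\right| + 12\right) e^{- \frac{19 \left|{\omega}\right|}{2}}}{2476099}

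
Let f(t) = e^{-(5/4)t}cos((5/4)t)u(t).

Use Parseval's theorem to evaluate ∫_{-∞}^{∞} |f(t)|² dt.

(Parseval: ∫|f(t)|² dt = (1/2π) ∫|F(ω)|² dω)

∫|f(t)|² dt = \frac{3}{10}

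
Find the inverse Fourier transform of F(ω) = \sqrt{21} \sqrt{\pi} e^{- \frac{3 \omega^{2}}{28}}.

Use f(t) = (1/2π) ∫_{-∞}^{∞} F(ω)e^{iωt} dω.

f(t) = 7 e^{- \frac{7 t^{2}}{3}}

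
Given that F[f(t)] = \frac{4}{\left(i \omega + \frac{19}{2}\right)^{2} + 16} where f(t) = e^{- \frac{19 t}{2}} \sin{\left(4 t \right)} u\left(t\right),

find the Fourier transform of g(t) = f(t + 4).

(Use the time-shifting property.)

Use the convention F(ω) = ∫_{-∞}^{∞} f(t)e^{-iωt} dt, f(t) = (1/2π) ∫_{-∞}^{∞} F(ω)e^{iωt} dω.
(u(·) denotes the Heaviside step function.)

F[g](ω) = \frac{16 e^{4 i \omega}}{\left(2 i \omega + 19\right)^{2} + 64}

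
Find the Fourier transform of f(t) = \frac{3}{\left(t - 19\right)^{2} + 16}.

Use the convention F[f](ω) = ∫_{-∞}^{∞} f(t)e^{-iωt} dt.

F(ω) = \frac{3 \pi e^{- 19 i \omega - 4 \left|{\omega}\right|}}{4}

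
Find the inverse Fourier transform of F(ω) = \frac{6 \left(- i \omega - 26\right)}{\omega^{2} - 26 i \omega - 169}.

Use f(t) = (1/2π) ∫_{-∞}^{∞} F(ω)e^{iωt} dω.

f(t) = 6 \left(13 t + 1\right) e^{- 13 t} u\left(t\right)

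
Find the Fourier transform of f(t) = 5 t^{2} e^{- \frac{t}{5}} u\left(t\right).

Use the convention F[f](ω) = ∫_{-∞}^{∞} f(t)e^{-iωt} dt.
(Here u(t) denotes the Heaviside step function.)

F(ω) = \frac{1250}{\left(5 i \omega + 1\right)^{3}}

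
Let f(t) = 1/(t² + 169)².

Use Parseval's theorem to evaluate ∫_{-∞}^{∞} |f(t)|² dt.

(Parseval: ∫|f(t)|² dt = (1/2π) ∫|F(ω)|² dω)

∫|f(t)|² dt = \frac{5 \pi}{1003976272}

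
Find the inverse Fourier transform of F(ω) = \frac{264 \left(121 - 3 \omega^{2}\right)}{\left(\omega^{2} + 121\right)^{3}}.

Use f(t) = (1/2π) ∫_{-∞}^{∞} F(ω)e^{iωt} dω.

f(t) = 6 t^{2} e^{- 11 \left|{t}\right|}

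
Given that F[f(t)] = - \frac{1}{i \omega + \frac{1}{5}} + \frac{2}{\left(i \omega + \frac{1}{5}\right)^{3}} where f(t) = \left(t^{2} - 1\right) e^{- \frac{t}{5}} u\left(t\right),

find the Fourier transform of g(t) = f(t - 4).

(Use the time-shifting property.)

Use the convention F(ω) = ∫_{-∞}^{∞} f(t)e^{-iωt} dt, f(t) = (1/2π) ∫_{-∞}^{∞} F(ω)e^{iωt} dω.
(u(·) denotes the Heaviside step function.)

F[g](ω) = \frac{5 \left(250 i \omega - \left(5 i \omega + 1\right)^{3} + 50\right) e^{- 4 i \omega}}{\left(5 i \omega + 1\right)^{4}}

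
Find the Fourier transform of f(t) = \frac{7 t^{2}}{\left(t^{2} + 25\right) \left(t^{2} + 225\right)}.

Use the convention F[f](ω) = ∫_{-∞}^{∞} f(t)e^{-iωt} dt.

F(ω) = \frac{7 \pi \left(3 - e^{10 \left|{\omega}\right|}\right) e^{- 15 \left|{\omega}\right|}}{40}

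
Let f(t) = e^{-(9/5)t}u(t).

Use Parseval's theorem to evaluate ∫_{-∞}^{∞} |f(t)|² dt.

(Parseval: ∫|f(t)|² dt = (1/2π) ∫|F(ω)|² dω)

∫|f(t)|² dt = \frac{5}{18}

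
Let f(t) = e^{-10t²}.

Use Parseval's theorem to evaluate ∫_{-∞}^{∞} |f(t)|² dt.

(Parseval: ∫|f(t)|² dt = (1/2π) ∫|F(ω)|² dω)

∫|f(t)|² dt = \frac{\sqrt{5} \sqrt{\pi}}{10}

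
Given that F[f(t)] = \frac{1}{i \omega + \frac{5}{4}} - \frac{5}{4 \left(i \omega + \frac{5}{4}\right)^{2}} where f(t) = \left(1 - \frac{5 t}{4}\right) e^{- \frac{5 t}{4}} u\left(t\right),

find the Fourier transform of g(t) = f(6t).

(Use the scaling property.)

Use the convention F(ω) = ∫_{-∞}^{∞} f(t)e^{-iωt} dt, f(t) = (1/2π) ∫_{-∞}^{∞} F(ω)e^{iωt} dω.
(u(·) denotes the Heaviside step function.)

F[g](ω) = \frac{4 i \omega}{- 4 \omega^{2} + 60 i \omega + 225}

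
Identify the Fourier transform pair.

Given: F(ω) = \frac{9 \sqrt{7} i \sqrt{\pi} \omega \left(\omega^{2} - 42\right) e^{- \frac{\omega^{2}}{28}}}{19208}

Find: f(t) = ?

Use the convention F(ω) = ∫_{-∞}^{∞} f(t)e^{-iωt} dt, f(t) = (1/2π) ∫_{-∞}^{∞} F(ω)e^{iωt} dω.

f(t) = 9 t^{3} e^{- 7 t^{2}}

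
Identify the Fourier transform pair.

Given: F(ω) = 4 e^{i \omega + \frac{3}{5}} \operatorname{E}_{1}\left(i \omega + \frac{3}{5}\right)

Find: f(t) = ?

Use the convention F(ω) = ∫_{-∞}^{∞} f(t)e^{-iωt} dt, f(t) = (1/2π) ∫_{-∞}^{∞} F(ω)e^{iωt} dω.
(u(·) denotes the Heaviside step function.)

f(t) = \frac{4 e^{- \frac{3 t}{5}} u\left(t\right)}{t + 1}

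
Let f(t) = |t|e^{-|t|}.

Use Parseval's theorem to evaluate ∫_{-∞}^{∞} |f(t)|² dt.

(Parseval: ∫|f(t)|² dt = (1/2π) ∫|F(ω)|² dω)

∫|f(t)|² dt = \frac{1}{2}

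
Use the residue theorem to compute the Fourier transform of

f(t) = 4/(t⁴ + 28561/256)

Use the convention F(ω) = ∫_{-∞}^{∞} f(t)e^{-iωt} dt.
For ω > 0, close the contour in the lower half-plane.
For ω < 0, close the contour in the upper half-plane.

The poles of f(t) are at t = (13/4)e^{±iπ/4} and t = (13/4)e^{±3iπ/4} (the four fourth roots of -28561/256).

Let g(z) = f(z)e^{-iωz}; for large |z| the factor e^{-iωz} decays in the lower half-plane when ω > 0 and in the upper half-plane when ω < 0.

Case ω > 0 (lower half-plane, clockwise contour ⇒ F(ω) = -2πi·ΣRes):
  Res_{z = - \frac{13 \sqrt{2}}{8} - \frac{13 \sqrt{2} i}{8}} g(z) = \frac{32 \sqrt{2} \left(1 + i\right) e^{\frac{13 \sqrt{2} \omega \left(-1 + i\right)}{8}}}{2197}
  Res_{z = \frac{13 \sqrt{2}}{8} - \frac{13 \sqrt{2} i}{8}} g(z) = \frac{32 \sqrt{2} \left(-1 + i\right) e^{- \frac{13 \sqrt{2} \omega \left(1 + i\right)}{8}}}{2197}
  F(ω) = -2πi·ΣRes = \frac{64 \sqrt{2} \pi \left(\left(1 - i\right) e^{\frac{13 \sqrt{2} i \omega}{4}} + 1 + i\right) e^{- \frac{13 \sqrt{2} \omega \left(1 + i\right)}{8}}}{2197} = \frac{256 \pi e^{- \frac{13 \sqrt{2} \omega}{8}} \sin{\left(\frac{13 \sqrt{2} \omega}{8} + \frac{\pi}{4} \right)}}{2197}

Case ω < 0 (upper half-plane, counterclockwise contour ⇒ F(ω) = +2πi·ΣRes):
  Res_{z = \frac{13 \sqrt{2}}{8} + \frac{13 \sqrt{2} i}{8}} g(z) = - \frac{32 \sqrt{2} \left(1 + i\right) e^{\frac{13 \sqrt{2} \omega \left(1 - i\right)}{8}}}{2197}
  Res_{z = - \frac{13 \sqrt{2}}{8} + \frac{13 \sqrt{2} i}{8}} g(z) = \frac{32 \sqrt{2} \left(1 - i\right) e^{\frac{13 \sqrt{2} \omega \left(1 + i\right)}{8}}}{2197}
  F(ω) = 2πi·ΣRes = - \frac{64 \sqrt{2} i \pi \left(\left(1 + i\right) e^{\frac{13 \sqrt{2} \omega \left(1 - i\right)}{8}} - \left(1 - i\right) e^{\frac{13 \sqrt{2} \omega \left(1 + i\right)}{8}}\right)}{2197} = \frac{256 \pi e^{\frac{13 \sqrt{2} \omega}{8}} \cos{\left(\frac{13 \sqrt{2} \omega}{8} + \frac{\pi}{4} \right)}}{2197}

Both cases combine into a single formula in |ω|:

F(ω) = \frac{256 \pi e^{- \frac{13 \sqrt{2} \left|{\omega}\right|}{8}} \sin{\left(\frac{13 \sqrt{2} \left|{\omega}\right|}{8} + \frac{\pi}{4} \right)}}{2197}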